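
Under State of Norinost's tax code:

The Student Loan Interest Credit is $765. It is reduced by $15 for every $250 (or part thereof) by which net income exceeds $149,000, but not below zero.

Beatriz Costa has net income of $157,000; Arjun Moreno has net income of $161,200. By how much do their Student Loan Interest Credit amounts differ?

$255

Beatriz ($157,000): Student Loan Interest Credit: income exceeds $149,000 by $8,000, which is 32 full-or-partial $250 increments; reduction = 32 × $15 = $480, leaving $285.
Arjun ($161,200): Student Loan Interest Credit: income exceeds $149,000 by $12,200, which is 49 full-or-partial $250 increments; reduction = 49 × $15 = $735, leaving $30.
Difference: |$285 − $30| = $255.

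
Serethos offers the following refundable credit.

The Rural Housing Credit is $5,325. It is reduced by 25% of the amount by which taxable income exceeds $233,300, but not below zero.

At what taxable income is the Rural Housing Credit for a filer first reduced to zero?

The credit falls by 25% of each dollar above $233,300, so it reaches zero when the excess is $5,325 / 25% = $21,300: income = $233,300 + $21,300 = $254,600.

$254,600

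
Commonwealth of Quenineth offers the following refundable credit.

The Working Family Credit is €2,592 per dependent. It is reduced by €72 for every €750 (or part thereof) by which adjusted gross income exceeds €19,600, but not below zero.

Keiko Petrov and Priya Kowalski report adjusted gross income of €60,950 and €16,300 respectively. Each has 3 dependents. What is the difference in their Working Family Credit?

€4,032

Keiko (€60,950): Working Family Credit: base = 3 × €2,592 = €7,776. income exceeds €19,600 by €41,350, which is 56 full-or-partial €750 increments; reduction = 56 × €72 = €4,032, leaving €3,744.
Priya (€16,300): Working Family Credit: base = 3 × €2,592 = €7,776. €16,300 is at or below the €19,600 threshold, so the full €7,776 applies.
Difference: |€3,744 − €7,776| = €4,032.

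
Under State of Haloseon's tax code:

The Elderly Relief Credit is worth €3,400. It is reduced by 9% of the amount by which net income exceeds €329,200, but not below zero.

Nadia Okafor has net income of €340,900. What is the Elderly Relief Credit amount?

€2,347

Elderly Relief Credit: 9% of the €11,700 excess over €329,200 is €1,053; credit = €3,400 − €1,053 = €2,347.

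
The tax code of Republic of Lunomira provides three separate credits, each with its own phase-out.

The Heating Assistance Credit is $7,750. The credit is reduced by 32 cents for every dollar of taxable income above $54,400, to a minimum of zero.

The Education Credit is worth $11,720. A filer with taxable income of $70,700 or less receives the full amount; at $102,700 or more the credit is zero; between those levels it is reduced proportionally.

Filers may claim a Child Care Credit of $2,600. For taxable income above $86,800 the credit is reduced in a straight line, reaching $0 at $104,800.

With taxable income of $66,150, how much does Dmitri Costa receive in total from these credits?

Heating Assistance Credit: 32% of the $11,750 excess over $54,400 is $3,760; credit = $7,750 − $3,760 = $3,990.
Education Credit: $66,150 is at or below the $70,700 threshold, so the full $11,720 applies.
Child Care Credit: $66,150 is at or below the $86,800 threshold, so the full $2,600 applies.
Total: $3,990 + $11,720 + $2,600 = $18,310.

$18,310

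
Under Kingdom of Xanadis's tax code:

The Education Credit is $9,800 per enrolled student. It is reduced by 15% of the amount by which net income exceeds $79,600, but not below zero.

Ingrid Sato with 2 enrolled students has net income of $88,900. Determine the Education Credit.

Education Credit: base = 2 × $9,800 = $19,600. 15% of the $9,300 excess over $79,600 is $1,395; credit = $19,600 − $1,395 = $18,205.

$18,205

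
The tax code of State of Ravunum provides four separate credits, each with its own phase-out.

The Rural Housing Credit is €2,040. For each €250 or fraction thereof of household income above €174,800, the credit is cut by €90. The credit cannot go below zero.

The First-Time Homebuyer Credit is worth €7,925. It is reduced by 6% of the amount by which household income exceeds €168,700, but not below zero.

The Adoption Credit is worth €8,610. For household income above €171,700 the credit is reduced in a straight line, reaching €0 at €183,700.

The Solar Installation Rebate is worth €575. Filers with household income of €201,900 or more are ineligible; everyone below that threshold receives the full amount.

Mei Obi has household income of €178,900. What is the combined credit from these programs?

Rural Housing Credit: income exceeds €174,800 by €4,100, which is 17 full-or-partial €250 increments; reduction = 17 × €90 = €1,530, leaving €510.
First-Time Homebuyer Credit: 6% of the €10,200 excess over €168,700 is €612; credit = €7,925 − €612 = €7,313.
Adoption Credit: €178,900 is €7,200 into a €12,000 phase-out range, leaving 4,800/12,000 of the credit: €8,610 × 4,800/12,000 = €3,444.
Solar Installation Rebate: €178,900 is below the €201,900 cutoff, so the full €575 applies.
Total: €510 + €7,313 + €3,444 + €575 = €11,842.

€11,842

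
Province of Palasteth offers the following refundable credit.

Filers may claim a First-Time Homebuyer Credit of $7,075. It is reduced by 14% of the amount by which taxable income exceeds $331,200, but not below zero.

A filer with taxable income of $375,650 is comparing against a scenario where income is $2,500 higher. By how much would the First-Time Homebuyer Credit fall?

$350

At $375,650 — 14% of the $44,450 excess over $331,200 is $6,223; credit = $7,075 − $6,223 = $852.
At $378,150 — 14% of the $46,950 excess over $331,200 is $6,573; credit = $7,075 − $6,573 = $502.
Lost: $852 − $502 = $350.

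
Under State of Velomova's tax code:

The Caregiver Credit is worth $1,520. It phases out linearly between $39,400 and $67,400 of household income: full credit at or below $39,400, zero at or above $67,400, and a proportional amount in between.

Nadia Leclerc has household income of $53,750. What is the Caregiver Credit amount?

$741

Caregiver Credit: $53,750 is $14,350 into a $28,000 phase-out range, leaving 13,650/28,000 of the credit: $1,520 × 13,650/28,000 = $741.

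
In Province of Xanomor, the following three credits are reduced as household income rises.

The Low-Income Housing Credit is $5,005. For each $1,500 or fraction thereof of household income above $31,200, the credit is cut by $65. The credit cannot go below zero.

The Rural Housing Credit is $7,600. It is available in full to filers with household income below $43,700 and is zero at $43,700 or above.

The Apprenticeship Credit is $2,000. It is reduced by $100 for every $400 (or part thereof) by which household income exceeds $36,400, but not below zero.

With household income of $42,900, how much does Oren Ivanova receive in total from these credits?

Low-Income Housing Credit: income exceeds $31,200 by $11,700, which is 8 full-or-partial $1,500 increments; reduction = 8 × $65 = $520, leaving $4,485.
Rural Housing Credit: $42,900 is below the $43,700 cutoff, so the full $7,600 applies.
Apprenticeship Credit: income exceeds $36,400 by $6,500, which is 17 full-or-partial $400 increments; reduction = 17 × $100 = $1,700, leaving $300.
Total: $4,485 + $7,600 + $300 = $12,385.

$12,385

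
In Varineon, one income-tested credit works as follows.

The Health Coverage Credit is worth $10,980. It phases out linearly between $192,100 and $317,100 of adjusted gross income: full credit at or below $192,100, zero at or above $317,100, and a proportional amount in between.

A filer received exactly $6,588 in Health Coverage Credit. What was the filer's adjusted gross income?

$242,100

$6,588 is 6,588/10,980 of the full $10,980, so 4,392/10,980 of the $125,000 range has been used: income = $192,100 + $125,000 × 4,392/10,980 = $242,100.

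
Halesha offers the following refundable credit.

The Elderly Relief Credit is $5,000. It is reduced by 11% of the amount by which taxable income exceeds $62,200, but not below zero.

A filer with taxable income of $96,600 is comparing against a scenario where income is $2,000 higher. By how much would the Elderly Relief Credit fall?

$220

At $96,600 — 11% of the $34,400 excess over $62,200 is $3,784; credit = $5,000 − $3,784 = $1,216.
At $98,600 — 11% of the $36,400 excess over $62,200 is $4,004; credit = $5,000 − $4,004 = $996.
Lost: $1,216 − $996 = $220.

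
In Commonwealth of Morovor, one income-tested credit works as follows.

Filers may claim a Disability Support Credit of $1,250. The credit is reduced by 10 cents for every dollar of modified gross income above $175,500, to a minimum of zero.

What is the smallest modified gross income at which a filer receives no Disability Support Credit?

$188,000

The credit falls by 10% of each dollar above $175,500, so it reaches zero when the excess is $1,250 / 10% = $12,500: income = $175,500 + $12,500 = $188,000.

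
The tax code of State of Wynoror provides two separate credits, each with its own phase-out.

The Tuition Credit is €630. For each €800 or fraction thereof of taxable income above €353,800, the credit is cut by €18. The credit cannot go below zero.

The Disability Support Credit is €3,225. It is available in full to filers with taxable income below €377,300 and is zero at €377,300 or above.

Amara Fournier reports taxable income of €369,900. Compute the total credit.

€3,477

Tuition Credit: income exceeds €353,800 by €16,100, which is 21 full-or-partial €800 increments; reduction = 21 × €18 = €378, leaving €252.
Disability Support Credit: €369,900 is below the €377,300 cutoff, so the full €3,225 applies.
Total: €252 + €3,225 = €3,477.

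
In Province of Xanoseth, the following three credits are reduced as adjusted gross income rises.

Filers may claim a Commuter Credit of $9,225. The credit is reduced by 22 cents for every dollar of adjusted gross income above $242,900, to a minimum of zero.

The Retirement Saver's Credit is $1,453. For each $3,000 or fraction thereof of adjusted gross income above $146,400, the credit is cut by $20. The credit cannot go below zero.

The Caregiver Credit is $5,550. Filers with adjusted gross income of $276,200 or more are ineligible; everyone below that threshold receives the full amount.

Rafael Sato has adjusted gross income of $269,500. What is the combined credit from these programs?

$9,536

Commuter Credit: 22% of the $26,600 excess over $242,900 is $5,852; credit = $9,225 − $5,852 = $3,373.
Retirement Saver's Credit: income exceeds $146,400 by $123,100, which is 42 full-or-partial $3,000 increments; reduction = 42 × $20 = $840, leaving $613.
Caregiver Credit: $269,500 is below the $276,200 cutoff, so the full $5,550 applies.
Total: $3,373 + $613 + $5,550 = $9,536.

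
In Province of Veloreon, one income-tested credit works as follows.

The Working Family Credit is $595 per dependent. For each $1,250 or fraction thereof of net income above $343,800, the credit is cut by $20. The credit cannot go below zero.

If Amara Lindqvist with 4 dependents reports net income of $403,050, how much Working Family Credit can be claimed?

$1,420

Working Family Credit: base = 4 × $595 = $2,380. income exceeds $343,800 by $59,250, which is 48 full-or-partial $1,250 increments; reduction = 48 × $20 = $960, leaving $1,420.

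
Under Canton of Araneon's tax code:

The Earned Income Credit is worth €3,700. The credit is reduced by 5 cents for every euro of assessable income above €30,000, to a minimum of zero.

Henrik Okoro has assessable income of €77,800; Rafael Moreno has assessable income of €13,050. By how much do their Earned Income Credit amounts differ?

€2,390

Henrik (€77,800): Earned Income Credit: 5% of the €47,800 excess over €30,000 is €2,390; credit = €3,700 − €2,390 = €1,310.
Rafael (€13,050): Earned Income Credit: €13,050 is at or below the €30,000 threshold, so the full €3,700 applies.
Difference: |€1,310 − €3,700| = €2,390.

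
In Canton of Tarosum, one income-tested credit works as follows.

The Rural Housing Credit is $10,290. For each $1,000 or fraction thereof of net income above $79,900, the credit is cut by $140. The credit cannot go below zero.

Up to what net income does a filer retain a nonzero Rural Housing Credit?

After 73 increments the reduction is 73 × $140 = $10,220, leaving $70; one more increment wipes it out. Increment 73 ends at excess 73 × $1,000 = $73,000, so the highest qualifying income is $79,900 + $73,000 = $152,900.

$152,900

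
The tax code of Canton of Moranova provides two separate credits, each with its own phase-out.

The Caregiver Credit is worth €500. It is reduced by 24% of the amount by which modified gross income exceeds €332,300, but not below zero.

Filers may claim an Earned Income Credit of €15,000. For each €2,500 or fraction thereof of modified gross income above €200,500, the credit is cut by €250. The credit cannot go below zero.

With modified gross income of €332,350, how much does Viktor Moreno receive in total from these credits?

Caregiver Credit: 24% of the €50 excess over €332,300 is €12; credit = €500 − €12 = €488.
Earned Income Credit: income exceeds €200,500 by €131,850, which is 53 full-or-partial €2,500 increments; reduction = 53 × €250 = €13,250, leaving €1,750.
Total: €488 + €1,750 = €2,238.

€2,238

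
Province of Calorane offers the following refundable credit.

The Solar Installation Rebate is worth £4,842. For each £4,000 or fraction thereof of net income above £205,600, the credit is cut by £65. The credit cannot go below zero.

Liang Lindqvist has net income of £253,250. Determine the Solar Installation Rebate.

Solar Installation Rebate: income exceeds £205,600 by £47,650, which is 12 full-or-partial £4,000 increments; reduction = 12 × £65 = £780, leaving £4,062.

£4,062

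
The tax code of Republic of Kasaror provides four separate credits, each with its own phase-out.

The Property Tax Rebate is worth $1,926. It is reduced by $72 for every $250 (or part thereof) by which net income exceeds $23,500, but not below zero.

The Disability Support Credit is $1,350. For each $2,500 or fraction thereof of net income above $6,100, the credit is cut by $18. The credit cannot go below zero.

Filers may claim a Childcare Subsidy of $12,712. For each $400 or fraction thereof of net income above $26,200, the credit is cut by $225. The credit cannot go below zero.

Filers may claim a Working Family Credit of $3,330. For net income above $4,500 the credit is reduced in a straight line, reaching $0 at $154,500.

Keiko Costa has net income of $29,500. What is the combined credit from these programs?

Property Tax Rebate: income exceeds $23,500 by $6,000, which is 24 full-or-partial $250 increments; reduction = 24 × $72 = $1,728, leaving $198.
Disability Support Credit: income exceeds $6,100 by $23,400, which is 10 full-or-partial $2,500 increments; reduction = 10 × $18 = $180, leaving $1,170.
Childcare Subsidy: income exceeds $26,200 by $3,300, which is 9 full-or-partial $400 increments; reduction = 9 × $225 = $2,025, leaving $10,687.
Working Family Credit: $29,500 is $25,000 into a $150,000 phase-out range, leaving 125,000/150,000 of the credit: $3,330 × 125,000/150,000 = $2,775.
Total: $198 + $1,170 + $10,687 + $2,775 = $14,830.

$14,830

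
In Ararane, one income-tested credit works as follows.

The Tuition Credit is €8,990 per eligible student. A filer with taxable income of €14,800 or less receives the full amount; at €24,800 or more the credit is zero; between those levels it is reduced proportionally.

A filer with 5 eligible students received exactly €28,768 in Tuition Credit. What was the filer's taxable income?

Full credit = 5 × €8,990 = €44,950.
€28,768 is 28,768/44,950 of the full €44,950, so 16,182/44,950 of the €10,000 range has been used: income = €14,800 + €10,000 × 16,182/44,950 = €18,400.

€18,400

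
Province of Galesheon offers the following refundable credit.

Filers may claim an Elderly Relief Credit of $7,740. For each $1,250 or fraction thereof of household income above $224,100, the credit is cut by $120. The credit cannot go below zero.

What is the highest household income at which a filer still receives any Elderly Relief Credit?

After 64 increments the reduction is 64 × $120 = $7,680, leaving $60; one more increment wipes it out. Increment 64 ends at excess 64 × $1,250 = $80,000, so the highest qualifying income is $224,100 + $80,000 = $304,100.

$304,100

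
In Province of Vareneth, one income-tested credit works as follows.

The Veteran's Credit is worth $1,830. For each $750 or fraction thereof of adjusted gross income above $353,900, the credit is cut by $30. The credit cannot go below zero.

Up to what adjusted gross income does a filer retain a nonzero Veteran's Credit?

After 60 increments the reduction is 60 × $30 = $1,800, leaving $30; one more increment wipes it out. Increment 60 ends at excess 60 × $750 = $45,000, so the highest qualifying income is $353,900 + $45,000 = $398,900.

$398,900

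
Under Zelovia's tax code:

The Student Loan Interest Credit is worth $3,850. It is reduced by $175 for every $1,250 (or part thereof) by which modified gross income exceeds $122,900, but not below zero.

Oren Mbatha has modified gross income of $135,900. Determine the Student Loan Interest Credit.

$1,925

Student Loan Interest Credit: income exceeds $122,900 by $13,000, which is 11 full-or-partial $1,250 increments; reduction = 11 × $175 = $1,925, leaving $1,925.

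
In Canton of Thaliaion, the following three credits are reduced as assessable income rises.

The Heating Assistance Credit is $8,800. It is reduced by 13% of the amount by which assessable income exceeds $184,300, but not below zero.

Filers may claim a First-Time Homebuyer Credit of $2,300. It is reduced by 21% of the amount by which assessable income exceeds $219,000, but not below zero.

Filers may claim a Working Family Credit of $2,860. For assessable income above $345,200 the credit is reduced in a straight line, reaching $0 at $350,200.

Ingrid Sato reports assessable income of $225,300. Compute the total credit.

Heating Assistance Credit: 13% of the $41,000 excess over $184,300 is $5,330; credit = $8,800 − $5,330 = $3,470.
First-Time Homebuyer Credit: 21% of the $6,300 excess over $219,000 is $1,323; credit = $2,300 − $1,323 = $977.
Working Family Credit: $225,300 is at or below the $345,200 threshold, so the full $2,860 applies.
Total: $3,470 + $977 + $2,860 = $7,307.

$7,307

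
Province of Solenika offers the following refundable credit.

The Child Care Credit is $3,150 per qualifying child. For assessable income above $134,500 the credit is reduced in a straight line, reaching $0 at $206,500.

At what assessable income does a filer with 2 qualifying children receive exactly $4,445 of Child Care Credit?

Full credit = 2 × $3,150 = $6,300.
$4,445 is 4,445/6,300 of the full $6,300, so 1,855/6,300 of the $72,000 range has been used: income = $134,500 + $72,000 × 1,855/6,300 = $155,700.

$155,700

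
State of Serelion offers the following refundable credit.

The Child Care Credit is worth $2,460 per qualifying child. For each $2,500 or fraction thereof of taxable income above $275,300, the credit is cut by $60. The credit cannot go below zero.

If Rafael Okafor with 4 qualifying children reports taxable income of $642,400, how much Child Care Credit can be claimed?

Child Care Credit: base = 4 × $2,460 = $9,840. income exceeds $275,300 by $367,100, which is 147 full-or-partial $2,500 increments; reduction = 147 × $60 = $8,820, leaving $1,020.

$1,020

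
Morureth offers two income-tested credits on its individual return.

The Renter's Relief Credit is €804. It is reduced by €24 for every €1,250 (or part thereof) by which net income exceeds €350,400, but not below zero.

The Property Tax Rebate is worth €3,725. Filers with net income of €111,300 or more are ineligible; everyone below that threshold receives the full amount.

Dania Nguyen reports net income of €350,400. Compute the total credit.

Renter's Relief Credit: €350,400 is at or below the €350,400 threshold, so the full €804 applies.
Property Tax Rebate: €350,400 meets or exceeds the €111,300 cutoff, so the credit is €0.
Total: €804 + €0 = €804.

€804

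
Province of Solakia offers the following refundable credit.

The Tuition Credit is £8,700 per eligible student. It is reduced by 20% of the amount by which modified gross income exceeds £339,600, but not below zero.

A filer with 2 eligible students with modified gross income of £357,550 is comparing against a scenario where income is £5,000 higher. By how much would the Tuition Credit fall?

£1,000

At £357,550 — base = 2 × £8,700 = £17,400. 20% of the £17,950 excess over £339,600 is £3,590; credit = £17,400 − £3,590 = £13,810.
At £362,550 — base = 2 × £8,700 = £17,400. 20% of the £22,950 excess over £339,600 is £4,590; credit = £17,400 − £4,590 = £12,810.
Lost: £13,810 − £12,810 = £1,000.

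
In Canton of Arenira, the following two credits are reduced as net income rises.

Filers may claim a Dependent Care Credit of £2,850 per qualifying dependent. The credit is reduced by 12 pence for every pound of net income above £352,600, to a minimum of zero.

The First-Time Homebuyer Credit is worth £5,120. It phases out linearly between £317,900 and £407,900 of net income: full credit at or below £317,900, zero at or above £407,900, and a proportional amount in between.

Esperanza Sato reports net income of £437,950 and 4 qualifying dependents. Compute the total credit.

£1,158

Dependent Care Credit: base = 4 × £2,850 = £11,400. 12% of the £85,350 excess over £352,600 is £10,242; credit = £11,400 − £10,242 = £1,158.
First-Time Homebuyer Credit: £437,950 is at or above £407,900, so the credit is £0.
Total: £1,158 + £0 = £1,158.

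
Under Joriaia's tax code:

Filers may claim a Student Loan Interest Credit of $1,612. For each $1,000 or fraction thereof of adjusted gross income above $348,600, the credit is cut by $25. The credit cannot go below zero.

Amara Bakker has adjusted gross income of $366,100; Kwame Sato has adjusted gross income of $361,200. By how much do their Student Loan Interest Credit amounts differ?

$125

Amara ($366,100): Student Loan Interest Credit: income exceeds $348,600 by $17,500, which is 18 full-or-partial $1,000 increments; reduction = 18 × $25 = $450, leaving $1,162.
Kwame ($361,200): Student Loan Interest Credit: income exceeds $348,600 by $12,600, which is 13 full-or-partial $1,000 increments; reduction = 13 × $25 = $325, leaving $1,287.
Difference: |$1,162 − $1,287| = $125.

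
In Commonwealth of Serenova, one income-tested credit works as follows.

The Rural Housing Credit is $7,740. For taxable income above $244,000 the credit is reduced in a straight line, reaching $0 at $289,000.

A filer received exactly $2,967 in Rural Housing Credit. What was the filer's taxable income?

$271,750

$2,967 is 2,967/7,740 of the full $7,740, so 4,773/7,740 of the $45,000 range has been used: income = $244,000 + $45,000 × 4,773/7,740 = $271,750.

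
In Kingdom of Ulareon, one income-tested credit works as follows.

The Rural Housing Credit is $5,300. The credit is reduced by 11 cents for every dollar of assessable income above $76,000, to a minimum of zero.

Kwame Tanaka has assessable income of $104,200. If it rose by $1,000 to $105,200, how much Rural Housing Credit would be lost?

At $104,200 — 11% of the $28,200 excess over $76,000 is $3,102; credit = $5,300 − $3,102 = $2,198.
At $105,200 — 11% of the $29,200 excess over $76,000 is $3,212; credit = $5,300 − $3,212 = $2,088.
Lost: $2,198 − $2,088 = $110.

$110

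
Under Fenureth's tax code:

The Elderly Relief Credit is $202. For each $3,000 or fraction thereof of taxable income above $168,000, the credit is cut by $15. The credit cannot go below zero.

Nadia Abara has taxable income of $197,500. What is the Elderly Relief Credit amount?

$52

Elderly Relief Credit: income exceeds $168,000 by $29,500, which is 10 full-or-partial $3,000 increments; reduction = 10 × $15 = $150, leaving $52.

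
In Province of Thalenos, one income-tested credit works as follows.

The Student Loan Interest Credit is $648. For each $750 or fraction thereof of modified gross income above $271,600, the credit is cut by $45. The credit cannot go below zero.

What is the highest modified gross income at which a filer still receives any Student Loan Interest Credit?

After 14 increments the reduction is 14 × $45 = $630, leaving $18; one more increment wipes it out. Increment 14 ends at excess 14 × $750 = $10,500, so the highest qualifying income is $271,600 + $10,500 = $282,100.

$282,100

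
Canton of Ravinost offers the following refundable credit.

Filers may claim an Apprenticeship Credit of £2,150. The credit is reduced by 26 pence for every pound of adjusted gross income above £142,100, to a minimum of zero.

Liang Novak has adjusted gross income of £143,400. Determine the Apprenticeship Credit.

£1,812

Apprenticeship Credit: 26% of the £1,300 excess over £142,100 is £338; credit = £2,150 − £338 = £1,812.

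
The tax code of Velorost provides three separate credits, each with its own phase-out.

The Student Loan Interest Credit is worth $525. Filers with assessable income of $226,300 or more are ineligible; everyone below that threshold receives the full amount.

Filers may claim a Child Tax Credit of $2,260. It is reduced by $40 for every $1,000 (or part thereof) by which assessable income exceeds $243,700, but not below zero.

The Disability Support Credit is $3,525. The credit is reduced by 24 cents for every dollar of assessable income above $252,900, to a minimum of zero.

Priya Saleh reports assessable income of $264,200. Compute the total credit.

Student Loan Interest Credit: $264,200 meets or exceeds the $226,300 cutoff, so the credit is $0.
Child Tax Credit: income exceeds $243,700 by $20,500, which is 21 full-or-partial $1,000 increments; reduction = 21 × $40 = $840, leaving $1,420.
Disability Support Credit: 24% of the $11,300 excess over $252,900 is $2,712; credit = $3,525 − $2,712 = $813.
Total: $0 + $1,420 + $813 = $2,233.

$2,233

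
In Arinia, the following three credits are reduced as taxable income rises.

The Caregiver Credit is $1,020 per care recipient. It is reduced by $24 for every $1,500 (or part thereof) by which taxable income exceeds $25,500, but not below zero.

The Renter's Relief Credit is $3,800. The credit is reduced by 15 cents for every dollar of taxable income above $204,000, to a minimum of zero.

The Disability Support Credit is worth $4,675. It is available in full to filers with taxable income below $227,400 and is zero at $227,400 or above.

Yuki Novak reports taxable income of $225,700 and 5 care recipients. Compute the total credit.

$7,104

Caregiver Credit: base = 5 × $1,020 = $5,100. income exceeds $25,500 by $200,200, which is 134 full-or-partial $1,500 increments; reduction = 134 × $24 = $3,216, leaving $1,884.
Renter's Relief Credit: 15% of the $21,700 excess over $204,000 is $3,255; credit = $3,800 − $3,255 = $545.
Disability Support Credit: $225,700 is below the $227,400 cutoff, so the full $4,675 applies.
Total: $1,884 + $545 + $4,675 = $7,104.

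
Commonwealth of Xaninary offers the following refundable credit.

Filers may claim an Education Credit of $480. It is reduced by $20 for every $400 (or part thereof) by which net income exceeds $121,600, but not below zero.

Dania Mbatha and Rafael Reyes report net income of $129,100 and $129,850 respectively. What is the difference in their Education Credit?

Dania ($129,100): Education Credit: income exceeds $121,600 by $7,500, which is 19 full-or-partial $400 increments; reduction = 19 × $20 = $380, leaving $100.
Rafael ($129,850): Education Credit: income exceeds $121,600 by $8,250, which is 21 full-or-partial $400 increments; reduction = 21 × $20 = $420, leaving $60.
Difference: |$100 − $60| = $40.

$40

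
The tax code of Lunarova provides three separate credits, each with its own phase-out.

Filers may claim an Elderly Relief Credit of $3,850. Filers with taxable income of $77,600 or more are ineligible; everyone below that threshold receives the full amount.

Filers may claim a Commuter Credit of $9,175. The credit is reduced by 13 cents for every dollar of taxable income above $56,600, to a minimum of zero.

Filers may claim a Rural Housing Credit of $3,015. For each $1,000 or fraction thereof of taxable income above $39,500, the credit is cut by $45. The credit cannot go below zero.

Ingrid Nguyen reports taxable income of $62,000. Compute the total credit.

Elderly Relief Credit: $62,000 is below the $77,600 cutoff, so the full $3,850 applies.
Commuter Credit: 13% of the $5,400 excess over $56,600 is $702; credit = $9,175 − $702 = $8,473.
Rural Housing Credit: income exceeds $39,500 by $22,500, which is 23 full-or-partial $1,000 increments; reduction = 23 × $45 = $1,035, leaving $1,980.
Total: $3,850 + $8,473 + $1,980 = $14,303.

$14,303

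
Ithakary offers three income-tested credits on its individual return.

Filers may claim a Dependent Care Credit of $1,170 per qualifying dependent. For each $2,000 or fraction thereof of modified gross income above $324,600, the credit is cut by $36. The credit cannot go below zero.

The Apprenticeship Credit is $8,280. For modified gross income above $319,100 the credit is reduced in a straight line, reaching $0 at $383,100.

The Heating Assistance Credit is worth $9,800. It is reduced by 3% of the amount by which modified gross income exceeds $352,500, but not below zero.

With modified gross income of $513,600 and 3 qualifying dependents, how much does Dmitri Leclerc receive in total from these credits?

$5,057

Dependent Care Credit: base = 3 × $1,170 = $3,510. income exceeds $324,600 by $189,000, which is 95 full-or-partial $2,000 increments; reduction = 95 × $36 = $3,420, leaving $90.
Apprenticeship Credit: $513,600 is at or above $383,100, so the credit is $0.
Heating Assistance Credit: 3% of the $161,100 excess over $352,500 is $4,833; credit = $9,800 − $4,833 = $4,967.
Total: $90 + $0 + $4,967 = $5,057.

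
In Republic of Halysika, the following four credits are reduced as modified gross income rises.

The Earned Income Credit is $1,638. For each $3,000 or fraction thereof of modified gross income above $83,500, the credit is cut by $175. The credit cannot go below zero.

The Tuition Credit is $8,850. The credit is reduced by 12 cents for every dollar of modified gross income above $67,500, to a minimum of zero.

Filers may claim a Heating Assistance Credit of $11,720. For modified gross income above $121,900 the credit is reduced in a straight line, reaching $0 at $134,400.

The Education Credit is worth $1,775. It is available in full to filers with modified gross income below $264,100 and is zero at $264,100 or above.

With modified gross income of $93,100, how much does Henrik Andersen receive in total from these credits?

Earned Income Credit: income exceeds $83,500 by $9,600, which is 4 full-or-partial $3,000 increments; reduction = 4 × $175 = $700, leaving $938.
Tuition Credit: 12% of the $25,600 excess over $67,500 is $3,072; credit = $8,850 − $3,072 = $5,778.
Heating Assistance Credit: $93,100 is at or below the $121,900 threshold, so the full $11,720 applies.
Education Credit: $93,100 is below the $264,100 cutoff, so the full $1,775 applies.
Total: $938 + $5,778 + $11,720 + $1,775 = $20,211.

$20,211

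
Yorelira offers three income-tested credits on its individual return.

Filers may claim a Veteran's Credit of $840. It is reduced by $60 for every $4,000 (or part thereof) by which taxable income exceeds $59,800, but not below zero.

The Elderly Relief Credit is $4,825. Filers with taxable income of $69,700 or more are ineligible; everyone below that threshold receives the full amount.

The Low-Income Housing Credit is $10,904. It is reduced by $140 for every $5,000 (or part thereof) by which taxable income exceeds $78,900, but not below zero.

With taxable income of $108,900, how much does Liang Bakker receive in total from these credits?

Veteran's Credit: income exceeds $59,800 by $49,100, which is 13 full-or-partial $4,000 increments; reduction = 13 × $60 = $780, leaving $60.
Elderly Relief Credit: $108,900 meets or exceeds the $69,700 cutoff, so the credit is $0.
Low-Income Housing Credit: income exceeds $78,900 by $30,000, which is 6 full-or-partial $5,000 increments; reduction = 6 × $140 = $840, leaving $10,064.
Total: $60 + $0 + $10,064 = $10,124.

$10,124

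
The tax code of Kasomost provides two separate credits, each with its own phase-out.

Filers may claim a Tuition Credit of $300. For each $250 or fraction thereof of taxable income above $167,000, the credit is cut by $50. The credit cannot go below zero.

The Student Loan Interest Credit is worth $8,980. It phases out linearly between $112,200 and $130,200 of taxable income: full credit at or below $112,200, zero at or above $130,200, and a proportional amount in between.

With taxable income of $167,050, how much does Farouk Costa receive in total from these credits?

$250

Tuition Credit: income exceeds $167,000 by $50, which is 1 full-or-partial $250 increment; reduction = 1 × $50 = $50, leaving $250.
Student Loan Interest Credit: $167,050 is at or above $130,200, so the credit is $0.
Total: $250 + $0 = $250.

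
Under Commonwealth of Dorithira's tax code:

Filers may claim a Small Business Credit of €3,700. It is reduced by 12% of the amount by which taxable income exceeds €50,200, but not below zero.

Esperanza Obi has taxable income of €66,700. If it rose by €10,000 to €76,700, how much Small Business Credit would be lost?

At €66,700 — 12% of the €16,500 excess over €50,200 is €1,980; credit = €3,700 − €1,980 = €1,720.
At €76,700 — 12% of the €26,500 excess over €50,200 is €3,180; credit = €3,700 − €3,180 = €520.
Lost: €1,720 − €520 = €1,200.

€1,200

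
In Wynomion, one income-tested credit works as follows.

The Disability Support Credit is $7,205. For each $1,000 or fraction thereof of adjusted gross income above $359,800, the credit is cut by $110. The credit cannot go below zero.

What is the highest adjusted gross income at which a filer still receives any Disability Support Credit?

$424,800

After 65 increments the reduction is 65 × $110 = $7,150, leaving $55; one more increment wipes it out. Increment 65 ends at excess 65 × $1,000 = $65,000, so the highest qualifying income is $359,800 + $65,000 = $424,800.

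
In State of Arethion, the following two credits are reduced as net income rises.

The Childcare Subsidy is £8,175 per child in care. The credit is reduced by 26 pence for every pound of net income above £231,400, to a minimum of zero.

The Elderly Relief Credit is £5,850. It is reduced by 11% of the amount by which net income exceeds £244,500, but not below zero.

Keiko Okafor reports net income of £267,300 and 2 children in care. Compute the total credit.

Childcare Subsidy: base = 2 × £8,175 = £16,350. 26% of the £35,900 excess over £231,400 is £9,334; credit = £16,350 − £9,334 = £7,016.
Elderly Relief Credit: 11% of the £22,800 excess over £244,500 is £2,508; credit = £5,850 − £2,508 = £3,342.
Total: £7,016 + £3,342 = £10,358.

£10,358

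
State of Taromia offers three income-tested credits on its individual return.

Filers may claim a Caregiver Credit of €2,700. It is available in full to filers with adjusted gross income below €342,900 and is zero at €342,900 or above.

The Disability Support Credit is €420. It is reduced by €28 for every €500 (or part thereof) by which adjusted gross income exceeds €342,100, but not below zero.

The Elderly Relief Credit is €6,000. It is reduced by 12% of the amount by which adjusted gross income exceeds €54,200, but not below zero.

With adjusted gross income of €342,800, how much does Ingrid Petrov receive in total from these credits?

Caregiver Credit: €342,800 is below the €342,900 cutoff, so the full €2,700 applies.
Disability Support Credit: income exceeds €342,100 by €700, which is 2 full-or-partial €500 increments; reduction = 2 × €28 = €56, leaving €364.
Elderly Relief Credit: 12% of the €288,600 excess over €54,200 is €34,632 ≥ base, so the credit is €0.
Total: €2,700 + €364 + €0 = €3,064.

€3,064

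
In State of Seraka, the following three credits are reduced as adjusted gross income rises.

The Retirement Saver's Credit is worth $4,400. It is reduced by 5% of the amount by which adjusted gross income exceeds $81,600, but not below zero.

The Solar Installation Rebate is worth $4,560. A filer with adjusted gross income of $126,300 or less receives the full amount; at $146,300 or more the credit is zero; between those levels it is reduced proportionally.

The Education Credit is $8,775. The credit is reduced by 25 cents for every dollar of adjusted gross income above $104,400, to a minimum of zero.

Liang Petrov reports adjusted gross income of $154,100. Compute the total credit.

$775

Retirement Saver's Credit: 5% of the $72,500 excess over $81,600 is $3,625; credit = $4,400 − $3,625 = $775.
Solar Installation Rebate: $154,100 is at or above $146,300, so the credit is $0.
Education Credit: 25% of the $49,700 excess over $104,400 is $12,425 ≥ base, so the credit is $0.
Total: $775 + $0 + $0 = $775.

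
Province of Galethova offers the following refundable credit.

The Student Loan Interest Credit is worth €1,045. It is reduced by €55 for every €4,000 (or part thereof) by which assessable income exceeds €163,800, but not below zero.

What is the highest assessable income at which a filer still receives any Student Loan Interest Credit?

€235,800

After 18 increments the reduction is 18 × €55 = €990, leaving €55; one more increment wipes it out. Increment 18 ends at excess 18 × €4,000 = €72,000, so the highest qualifying income is €163,800 + €72,000 = €235,800.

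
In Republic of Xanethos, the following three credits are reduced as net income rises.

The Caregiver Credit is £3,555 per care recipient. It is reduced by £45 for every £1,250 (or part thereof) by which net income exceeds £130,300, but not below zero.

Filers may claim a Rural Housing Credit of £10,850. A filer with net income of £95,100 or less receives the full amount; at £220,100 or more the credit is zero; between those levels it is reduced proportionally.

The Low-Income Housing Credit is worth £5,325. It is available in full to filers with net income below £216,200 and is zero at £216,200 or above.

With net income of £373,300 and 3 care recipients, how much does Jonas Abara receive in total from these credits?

£1,890

Caregiver Credit: base = 3 × £3,555 = £10,665. income exceeds £130,300 by £243,000, which is 195 full-or-partial £1,250 increments; reduction = 195 × £45 = £8,775, leaving £1,890.
Rural Housing Credit: £373,300 is at or above £220,100, so the credit is £0.
Low-Income Housing Credit: £373,300 meets or exceeds the £216,200 cutoff, so the credit is £0.
Total: £1,890 + £0 + £0 = £1,890.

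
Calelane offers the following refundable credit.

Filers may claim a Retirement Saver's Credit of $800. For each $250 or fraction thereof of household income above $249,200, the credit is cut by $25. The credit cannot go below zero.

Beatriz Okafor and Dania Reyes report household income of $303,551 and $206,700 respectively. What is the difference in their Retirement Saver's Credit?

Beatriz ($303,551): Retirement Saver's Credit: income exceeds $249,200 by $54,351 → 218 increments × $25 = $5,450 ≥ base, so the credit is $0.
Dania ($206,700): Retirement Saver's Credit: $206,700 is at or below the $249,200 threshold, so the full $800 applies.
Difference: |$0 − $800| = $800.

$800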